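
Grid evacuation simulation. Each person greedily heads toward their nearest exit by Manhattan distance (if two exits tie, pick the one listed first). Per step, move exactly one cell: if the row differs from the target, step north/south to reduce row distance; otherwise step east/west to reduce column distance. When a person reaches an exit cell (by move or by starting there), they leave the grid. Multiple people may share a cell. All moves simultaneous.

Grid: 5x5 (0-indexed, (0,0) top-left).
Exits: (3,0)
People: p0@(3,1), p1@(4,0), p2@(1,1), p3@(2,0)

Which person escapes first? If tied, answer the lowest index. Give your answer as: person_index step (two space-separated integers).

Answer: 0 1

Derivation:
Step 1: p0:(3,1)->(3,0)->EXIT | p1:(4,0)->(3,0)->EXIT | p2:(1,1)->(2,1) | p3:(2,0)->(3,0)->EXIT
Step 2: p0:escaped | p1:escaped | p2:(2,1)->(3,1) | p3:escaped
Step 3: p0:escaped | p1:escaped | p2:(3,1)->(3,0)->EXIT | p3:escaped
Exit steps: [1, 1, 3, 1]
First to escape: p0 at step 1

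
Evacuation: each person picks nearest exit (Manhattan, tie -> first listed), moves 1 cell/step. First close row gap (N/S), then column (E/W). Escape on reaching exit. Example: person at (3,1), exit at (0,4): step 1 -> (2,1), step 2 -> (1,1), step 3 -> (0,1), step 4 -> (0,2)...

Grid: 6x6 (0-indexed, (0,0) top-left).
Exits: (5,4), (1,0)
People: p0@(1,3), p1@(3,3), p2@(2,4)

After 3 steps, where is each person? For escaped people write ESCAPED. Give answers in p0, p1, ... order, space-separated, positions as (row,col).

Step 1: p0:(1,3)->(1,2) | p1:(3,3)->(4,3) | p2:(2,4)->(3,4)
Step 2: p0:(1,2)->(1,1) | p1:(4,3)->(5,3) | p2:(3,4)->(4,4)
Step 3: p0:(1,1)->(1,0)->EXIT | p1:(5,3)->(5,4)->EXIT | p2:(4,4)->(5,4)->EXIT

ESCAPED ESCAPED ESCAPED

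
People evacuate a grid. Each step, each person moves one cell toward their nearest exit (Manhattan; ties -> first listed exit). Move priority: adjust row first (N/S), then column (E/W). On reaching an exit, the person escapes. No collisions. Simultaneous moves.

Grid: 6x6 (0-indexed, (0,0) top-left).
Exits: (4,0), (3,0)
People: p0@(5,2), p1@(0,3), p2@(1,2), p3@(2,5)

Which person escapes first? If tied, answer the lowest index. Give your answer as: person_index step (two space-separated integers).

Step 1: p0:(5,2)->(4,2) | p1:(0,3)->(1,3) | p2:(1,2)->(2,2) | p3:(2,5)->(3,5)
Step 2: p0:(4,2)->(4,1) | p1:(1,3)->(2,3) | p2:(2,2)->(3,2) | p3:(3,5)->(3,4)
Step 3: p0:(4,1)->(4,0)->EXIT | p1:(2,3)->(3,3) | p2:(3,2)->(3,1) | p3:(3,4)->(3,3)
Step 4: p0:escaped | p1:(3,3)->(3,2) | p2:(3,1)->(3,0)->EXIT | p3:(3,3)->(3,2)
Step 5: p0:escaped | p1:(3,2)->(3,1) | p2:escaped | p3:(3,2)->(3,1)
Step 6: p0:escaped | p1:(3,1)->(3,0)->EXIT | p2:escaped | p3:(3,1)->(3,0)->EXIT
Exit steps: [3, 6, 4, 6]
First to escape: p0 at step 3

Answer: 0 3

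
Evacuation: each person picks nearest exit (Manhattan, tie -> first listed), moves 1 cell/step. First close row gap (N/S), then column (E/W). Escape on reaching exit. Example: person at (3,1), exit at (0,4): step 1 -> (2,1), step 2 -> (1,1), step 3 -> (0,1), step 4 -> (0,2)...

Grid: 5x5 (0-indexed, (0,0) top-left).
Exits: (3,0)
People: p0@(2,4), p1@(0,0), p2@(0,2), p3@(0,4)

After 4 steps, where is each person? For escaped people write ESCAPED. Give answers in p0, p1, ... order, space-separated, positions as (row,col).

Step 1: p0:(2,4)->(3,4) | p1:(0,0)->(1,0) | p2:(0,2)->(1,2) | p3:(0,4)->(1,4)
Step 2: p0:(3,4)->(3,3) | p1:(1,0)->(2,0) | p2:(1,2)->(2,2) | p3:(1,4)->(2,4)
Step 3: p0:(3,3)->(3,2) | p1:(2,0)->(3,0)->EXIT | p2:(2,2)->(3,2) | p3:(2,4)->(3,4)
Step 4: p0:(3,2)->(3,1) | p1:escaped | p2:(3,2)->(3,1) | p3:(3,4)->(3,3)

(3,1) ESCAPED (3,1) (3,3)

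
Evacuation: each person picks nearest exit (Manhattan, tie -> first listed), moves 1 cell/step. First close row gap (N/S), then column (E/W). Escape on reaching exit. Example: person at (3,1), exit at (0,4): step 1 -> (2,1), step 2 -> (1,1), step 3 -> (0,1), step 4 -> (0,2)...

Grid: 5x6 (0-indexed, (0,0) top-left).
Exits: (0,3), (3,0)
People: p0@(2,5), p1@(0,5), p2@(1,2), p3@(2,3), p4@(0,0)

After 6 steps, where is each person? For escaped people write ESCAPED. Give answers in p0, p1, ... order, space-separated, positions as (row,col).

Step 1: p0:(2,5)->(1,5) | p1:(0,5)->(0,4) | p2:(1,2)->(0,2) | p3:(2,3)->(1,3) | p4:(0,0)->(0,1)
Step 2: p0:(1,5)->(0,5) | p1:(0,4)->(0,3)->EXIT | p2:(0,2)->(0,3)->EXIT | p3:(1,3)->(0,3)->EXIT | p4:(0,1)->(0,2)
Step 3: p0:(0,5)->(0,4) | p1:escaped | p2:escaped | p3:escaped | p4:(0,2)->(0,3)->EXIT
Step 4: p0:(0,4)->(0,3)->EXIT | p1:escaped | p2:escaped | p3:escaped | p4:escaped

ESCAPED ESCAPED ESCAPED ESCAPED ESCAPED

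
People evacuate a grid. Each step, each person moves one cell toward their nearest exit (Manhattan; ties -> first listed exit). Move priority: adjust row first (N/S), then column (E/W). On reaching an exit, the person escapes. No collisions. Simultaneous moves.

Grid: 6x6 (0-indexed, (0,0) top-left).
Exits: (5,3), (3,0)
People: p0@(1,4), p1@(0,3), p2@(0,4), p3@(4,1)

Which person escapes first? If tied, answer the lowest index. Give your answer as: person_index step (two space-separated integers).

Answer: 3 2

Derivation:
Step 1: p0:(1,4)->(2,4) | p1:(0,3)->(1,3) | p2:(0,4)->(1,4) | p3:(4,1)->(3,1)
Step 2: p0:(2,4)->(3,4) | p1:(1,3)->(2,3) | p2:(1,4)->(2,4) | p3:(3,1)->(3,0)->EXIT
Step 3: p0:(3,4)->(4,4) | p1:(2,3)->(3,3) | p2:(2,4)->(3,4) | p3:escaped
Step 4: p0:(4,4)->(5,4) | p1:(3,3)->(4,3) | p2:(3,4)->(4,4) | p3:escaped
Step 5: p0:(5,4)->(5,3)->EXIT | p1:(4,3)->(5,3)->EXIT | p2:(4,4)->(5,4) | p3:escaped
Step 6: p0:escaped | p1:escaped | p2:(5,4)->(5,3)->EXIT | p3:escaped
Exit steps: [5, 5, 6, 2]
First to escape: p3 at step 2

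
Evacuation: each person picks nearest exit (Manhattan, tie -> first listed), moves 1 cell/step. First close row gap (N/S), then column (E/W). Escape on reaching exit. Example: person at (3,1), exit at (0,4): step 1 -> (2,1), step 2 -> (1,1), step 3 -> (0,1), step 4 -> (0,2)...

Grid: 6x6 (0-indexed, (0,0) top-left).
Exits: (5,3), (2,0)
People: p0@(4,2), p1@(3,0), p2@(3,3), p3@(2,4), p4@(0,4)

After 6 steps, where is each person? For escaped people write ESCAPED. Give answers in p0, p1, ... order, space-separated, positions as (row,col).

Step 1: p0:(4,2)->(5,2) | p1:(3,0)->(2,0)->EXIT | p2:(3,3)->(4,3) | p3:(2,4)->(3,4) | p4:(0,4)->(1,4)
Step 2: p0:(5,2)->(5,3)->EXIT | p1:escaped | p2:(4,3)->(5,3)->EXIT | p3:(3,4)->(4,4) | p4:(1,4)->(2,4)
Step 3: p0:escaped | p1:escaped | p2:escaped | p3:(4,4)->(5,4) | p4:(2,4)->(3,4)
Step 4: p0:escaped | p1:escaped | p2:escaped | p3:(5,4)->(5,3)->EXIT | p4:(3,4)->(4,4)
Step 5: p0:escaped | p1:escaped | p2:escaped | p3:escaped | p4:(4,4)->(5,4)
Step 6: p0:escaped | p1:escaped | p2:escaped | p3:escaped | p4:(5,4)->(5,3)->EXIT

ESCAPED ESCAPED ESCAPED ESCAPED ESCAPED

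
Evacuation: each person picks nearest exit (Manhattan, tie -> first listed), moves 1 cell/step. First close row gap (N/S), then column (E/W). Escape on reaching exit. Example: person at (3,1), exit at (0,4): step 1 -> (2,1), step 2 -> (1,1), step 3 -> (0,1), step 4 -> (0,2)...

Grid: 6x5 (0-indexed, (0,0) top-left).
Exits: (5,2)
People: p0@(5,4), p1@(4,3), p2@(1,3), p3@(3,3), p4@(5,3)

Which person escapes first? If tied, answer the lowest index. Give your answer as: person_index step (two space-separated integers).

Answer: 4 1

Derivation:
Step 1: p0:(5,4)->(5,3) | p1:(4,3)->(5,3) | p2:(1,3)->(2,3) | p3:(3,3)->(4,3) | p4:(5,3)->(5,2)->EXIT
Step 2: p0:(5,3)->(5,2)->EXIT | p1:(5,3)->(5,2)->EXIT | p2:(2,3)->(3,3) | p3:(4,3)->(5,3) | p4:escaped
Step 3: p0:escaped | p1:escaped | p2:(3,3)->(4,3) | p3:(5,3)->(5,2)->EXIT | p4:escaped
Step 4: p0:escaped | p1:escaped | p2:(4,3)->(5,3) | p3:escaped | p4:escaped
Step 5: p0:escaped | p1:escaped | p2:(5,3)->(5,2)->EXIT | p3:escaped | p4:escaped
Exit steps: [2, 2, 5, 3, 1]
First to escape: p4 at step 1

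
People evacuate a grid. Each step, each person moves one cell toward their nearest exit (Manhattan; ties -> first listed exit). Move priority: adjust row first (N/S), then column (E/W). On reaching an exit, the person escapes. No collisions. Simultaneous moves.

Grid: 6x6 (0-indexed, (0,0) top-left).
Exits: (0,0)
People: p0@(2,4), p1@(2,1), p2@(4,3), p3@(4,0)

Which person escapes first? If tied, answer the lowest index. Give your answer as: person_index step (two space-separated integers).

Answer: 1 3

Derivation:
Step 1: p0:(2,4)->(1,4) | p1:(2,1)->(1,1) | p2:(4,3)->(3,3) | p3:(4,0)->(3,0)
Step 2: p0:(1,4)->(0,4) | p1:(1,1)->(0,1) | p2:(3,3)->(2,3) | p3:(3,0)->(2,0)
Step 3: p0:(0,4)->(0,3) | p1:(0,1)->(0,0)->EXIT | p2:(2,3)->(1,3) | p3:(2,0)->(1,0)
Step 4: p0:(0,3)->(0,2) | p1:escaped | p2:(1,3)->(0,3) | p3:(1,0)->(0,0)->EXIT
Step 5: p0:(0,2)->(0,1) | p1:escaped | p2:(0,3)->(0,2) | p3:escaped
Step 6: p0:(0,1)->(0,0)->EXIT | p1:escaped | p2:(0,2)->(0,1) | p3:escaped
Step 7: p0:escaped | p1:escaped | p2:(0,1)->(0,0)->EXIT | p3:escaped
Exit steps: [6, 3, 7, 4]
First to escape: p1 at step 3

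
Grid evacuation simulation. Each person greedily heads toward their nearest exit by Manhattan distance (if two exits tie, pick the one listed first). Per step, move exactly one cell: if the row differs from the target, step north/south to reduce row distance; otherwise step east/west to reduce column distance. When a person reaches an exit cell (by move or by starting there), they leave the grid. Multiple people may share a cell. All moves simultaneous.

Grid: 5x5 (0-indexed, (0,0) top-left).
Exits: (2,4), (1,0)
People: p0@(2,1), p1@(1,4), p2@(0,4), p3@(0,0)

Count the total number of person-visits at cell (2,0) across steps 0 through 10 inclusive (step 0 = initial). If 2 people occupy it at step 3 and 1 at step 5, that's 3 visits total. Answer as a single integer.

Step 0: p0@(2,1) p1@(1,4) p2@(0,4) p3@(0,0) -> at (2,0): 0 [-], cum=0
Step 1: p0@(1,1) p1@ESC p2@(1,4) p3@ESC -> at (2,0): 0 [-], cum=0
Step 2: p0@ESC p1@ESC p2@ESC p3@ESC -> at (2,0): 0 [-], cum=0
Total visits = 0

Answer: 0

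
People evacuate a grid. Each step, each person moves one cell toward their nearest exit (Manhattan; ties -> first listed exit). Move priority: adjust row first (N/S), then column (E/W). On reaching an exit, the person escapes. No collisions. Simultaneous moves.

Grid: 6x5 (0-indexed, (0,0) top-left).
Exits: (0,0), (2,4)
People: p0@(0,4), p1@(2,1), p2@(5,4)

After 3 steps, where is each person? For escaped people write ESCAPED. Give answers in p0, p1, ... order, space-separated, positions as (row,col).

Step 1: p0:(0,4)->(1,4) | p1:(2,1)->(1,1) | p2:(5,4)->(4,4)
Step 2: p0:(1,4)->(2,4)->EXIT | p1:(1,1)->(0,1) | p2:(4,4)->(3,4)
Step 3: p0:escaped | p1:(0,1)->(0,0)->EXIT | p2:(3,4)->(2,4)->EXIT

ESCAPED ESCAPED ESCAPED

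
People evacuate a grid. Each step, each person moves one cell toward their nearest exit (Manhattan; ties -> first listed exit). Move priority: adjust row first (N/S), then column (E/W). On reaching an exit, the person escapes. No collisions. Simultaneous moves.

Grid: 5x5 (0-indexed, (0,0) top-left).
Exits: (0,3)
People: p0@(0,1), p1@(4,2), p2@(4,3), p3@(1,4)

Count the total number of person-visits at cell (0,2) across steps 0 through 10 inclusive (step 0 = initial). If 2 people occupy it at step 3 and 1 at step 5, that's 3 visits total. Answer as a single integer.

Step 0: p0@(0,1) p1@(4,2) p2@(4,3) p3@(1,4) -> at (0,2): 0 [-], cum=0
Step 1: p0@(0,2) p1@(3,2) p2@(3,3) p3@(0,4) -> at (0,2): 1 [p0], cum=1
Step 2: p0@ESC p1@(2,2) p2@(2,3) p3@ESC -> at (0,2): 0 [-], cum=1
Step 3: p0@ESC p1@(1,2) p2@(1,3) p3@ESC -> at (0,2): 0 [-], cum=1
Step 4: p0@ESC p1@(0,2) p2@ESC p3@ESC -> at (0,2): 1 [p1], cum=2
Step 5: p0@ESC p1@ESC p2@ESC p3@ESC -> at (0,2): 0 [-], cum=2
Total visits = 2

Answer: 2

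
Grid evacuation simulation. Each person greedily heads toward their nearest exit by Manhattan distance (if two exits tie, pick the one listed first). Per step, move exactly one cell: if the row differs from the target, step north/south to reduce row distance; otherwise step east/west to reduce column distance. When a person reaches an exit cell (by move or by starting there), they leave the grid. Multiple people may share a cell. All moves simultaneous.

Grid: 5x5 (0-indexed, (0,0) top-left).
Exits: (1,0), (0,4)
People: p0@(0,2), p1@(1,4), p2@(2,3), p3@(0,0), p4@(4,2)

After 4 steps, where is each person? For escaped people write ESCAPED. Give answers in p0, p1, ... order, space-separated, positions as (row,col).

Step 1: p0:(0,2)->(0,3) | p1:(1,4)->(0,4)->EXIT | p2:(2,3)->(1,3) | p3:(0,0)->(1,0)->EXIT | p4:(4,2)->(3,2)
Step 2: p0:(0,3)->(0,4)->EXIT | p1:escaped | p2:(1,3)->(0,3) | p3:escaped | p4:(3,2)->(2,2)
Step 3: p0:escaped | p1:escaped | p2:(0,3)->(0,4)->EXIT | p3:escaped | p4:(2,2)->(1,2)
Step 4: p0:escaped | p1:escaped | p2:escaped | p3:escaped | p4:(1,2)->(1,1)

ESCAPED ESCAPED ESCAPED ESCAPED (1,1)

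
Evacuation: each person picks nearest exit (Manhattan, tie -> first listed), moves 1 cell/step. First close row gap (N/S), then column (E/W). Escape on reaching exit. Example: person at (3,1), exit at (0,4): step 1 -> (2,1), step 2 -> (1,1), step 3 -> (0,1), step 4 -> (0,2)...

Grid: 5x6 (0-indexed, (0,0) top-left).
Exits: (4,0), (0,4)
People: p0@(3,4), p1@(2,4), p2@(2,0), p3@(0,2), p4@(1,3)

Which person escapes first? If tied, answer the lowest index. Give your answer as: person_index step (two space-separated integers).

Answer: 1 2

Derivation:
Step 1: p0:(3,4)->(2,4) | p1:(2,4)->(1,4) | p2:(2,0)->(3,0) | p3:(0,2)->(0,3) | p4:(1,3)->(0,3)
Step 2: p0:(2,4)->(1,4) | p1:(1,4)->(0,4)->EXIT | p2:(3,0)->(4,0)->EXIT | p3:(0,3)->(0,4)->EXIT | p4:(0,3)->(0,4)->EXIT
Step 3: p0:(1,4)->(0,4)->EXIT | p1:escaped | p2:escaped | p3:escaped | p4:escaped
Exit steps: [3, 2, 2, 2, 2]
First to escape: p1 at step 2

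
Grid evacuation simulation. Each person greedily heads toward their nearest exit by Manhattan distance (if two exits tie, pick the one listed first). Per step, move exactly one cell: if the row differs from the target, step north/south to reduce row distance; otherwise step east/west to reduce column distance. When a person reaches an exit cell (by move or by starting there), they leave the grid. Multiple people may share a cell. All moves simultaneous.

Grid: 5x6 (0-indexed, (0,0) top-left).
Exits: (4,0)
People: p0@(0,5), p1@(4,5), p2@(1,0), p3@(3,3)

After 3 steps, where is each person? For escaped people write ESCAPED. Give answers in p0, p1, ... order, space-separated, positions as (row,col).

Step 1: p0:(0,5)->(1,5) | p1:(4,5)->(4,4) | p2:(1,0)->(2,0) | p3:(3,3)->(4,3)
Step 2: p0:(1,5)->(2,5) | p1:(4,4)->(4,3) | p2:(2,0)->(3,0) | p3:(4,3)->(4,2)
Step 3: p0:(2,5)->(3,5) | p1:(4,3)->(4,2) | p2:(3,0)->(4,0)->EXIT | p3:(4,2)->(4,1)

(3,5) (4,2) ESCAPED (4,1)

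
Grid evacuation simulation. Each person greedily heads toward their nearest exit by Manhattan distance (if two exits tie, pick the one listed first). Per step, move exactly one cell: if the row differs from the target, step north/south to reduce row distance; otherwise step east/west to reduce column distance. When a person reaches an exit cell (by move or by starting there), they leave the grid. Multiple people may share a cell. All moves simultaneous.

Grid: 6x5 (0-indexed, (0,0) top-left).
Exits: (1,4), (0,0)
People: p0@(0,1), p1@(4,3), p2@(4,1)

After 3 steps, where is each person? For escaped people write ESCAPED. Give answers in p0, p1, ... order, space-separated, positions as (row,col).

Step 1: p0:(0,1)->(0,0)->EXIT | p1:(4,3)->(3,3) | p2:(4,1)->(3,1)
Step 2: p0:escaped | p1:(3,3)->(2,3) | p2:(3,1)->(2,1)
Step 3: p0:escaped | p1:(2,3)->(1,3) | p2:(2,1)->(1,1)

ESCAPED (1,3) (1,1)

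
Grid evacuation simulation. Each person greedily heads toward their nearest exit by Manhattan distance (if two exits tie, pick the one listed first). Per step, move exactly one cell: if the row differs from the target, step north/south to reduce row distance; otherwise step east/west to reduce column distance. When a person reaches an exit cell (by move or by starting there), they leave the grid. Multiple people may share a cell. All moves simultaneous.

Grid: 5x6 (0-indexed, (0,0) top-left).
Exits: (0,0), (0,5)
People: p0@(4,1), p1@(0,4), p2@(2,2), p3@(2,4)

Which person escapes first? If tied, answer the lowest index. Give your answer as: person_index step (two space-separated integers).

Answer: 1 1

Derivation:
Step 1: p0:(4,1)->(3,1) | p1:(0,4)->(0,5)->EXIT | p2:(2,2)->(1,2) | p3:(2,4)->(1,4)
Step 2: p0:(3,1)->(2,1) | p1:escaped | p2:(1,2)->(0,2) | p3:(1,4)->(0,4)
Step 3: p0:(2,1)->(1,1) | p1:escaped | p2:(0,2)->(0,1) | p3:(0,4)->(0,5)->EXIT
Step 4: p0:(1,1)->(0,1) | p1:escaped | p2:(0,1)->(0,0)->EXIT | p3:escaped
Step 5: p0:(0,1)->(0,0)->EXIT | p1:escaped | p2:escaped | p3:escaped
Exit steps: [5, 1, 4, 3]
First to escape: p1 at step 1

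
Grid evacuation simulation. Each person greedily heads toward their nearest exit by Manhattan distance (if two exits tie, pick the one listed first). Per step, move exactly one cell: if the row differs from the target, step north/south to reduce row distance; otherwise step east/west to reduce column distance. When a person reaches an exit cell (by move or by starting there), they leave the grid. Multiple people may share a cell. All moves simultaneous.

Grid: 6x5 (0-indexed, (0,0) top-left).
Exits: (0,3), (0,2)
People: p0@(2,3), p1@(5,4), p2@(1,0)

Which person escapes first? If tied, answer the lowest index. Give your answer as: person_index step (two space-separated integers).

Answer: 0 2

Derivation:
Step 1: p0:(2,3)->(1,3) | p1:(5,4)->(4,4) | p2:(1,0)->(0,0)
Step 2: p0:(1,3)->(0,3)->EXIT | p1:(4,4)->(3,4) | p2:(0,0)->(0,1)
Step 3: p0:escaped | p1:(3,4)->(2,4) | p2:(0,1)->(0,2)->EXIT
Step 4: p0:escaped | p1:(2,4)->(1,4) | p2:escaped
Step 5: p0:escaped | p1:(1,4)->(0,4) | p2:escaped
Step 6: p0:escaped | p1:(0,4)->(0,3)->EXIT | p2:escaped
Exit steps: [2, 6, 3]
First to escape: p0 at step 2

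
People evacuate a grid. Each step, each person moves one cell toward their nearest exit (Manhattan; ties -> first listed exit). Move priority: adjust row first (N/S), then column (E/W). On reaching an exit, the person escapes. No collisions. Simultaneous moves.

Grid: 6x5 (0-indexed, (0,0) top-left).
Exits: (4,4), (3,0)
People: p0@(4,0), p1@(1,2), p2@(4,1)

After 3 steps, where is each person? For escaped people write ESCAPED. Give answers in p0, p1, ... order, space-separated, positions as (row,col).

Step 1: p0:(4,0)->(3,0)->EXIT | p1:(1,2)->(2,2) | p2:(4,1)->(3,1)
Step 2: p0:escaped | p1:(2,2)->(3,2) | p2:(3,1)->(3,0)->EXIT
Step 3: p0:escaped | p1:(3,2)->(3,1) | p2:escaped

ESCAPED (3,1) ESCAPED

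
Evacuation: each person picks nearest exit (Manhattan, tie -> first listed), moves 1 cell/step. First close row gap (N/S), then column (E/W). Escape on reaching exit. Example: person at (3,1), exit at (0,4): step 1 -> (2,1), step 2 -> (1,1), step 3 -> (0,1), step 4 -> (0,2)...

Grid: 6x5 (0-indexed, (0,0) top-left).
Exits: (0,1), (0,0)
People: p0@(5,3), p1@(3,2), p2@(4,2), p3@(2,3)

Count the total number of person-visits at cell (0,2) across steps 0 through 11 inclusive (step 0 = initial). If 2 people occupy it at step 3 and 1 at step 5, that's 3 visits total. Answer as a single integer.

Answer: 4

Derivation:
Step 0: p0@(5,3) p1@(3,2) p2@(4,2) p3@(2,3) -> at (0,2): 0 [-], cum=0
Step 1: p0@(4,3) p1@(2,2) p2@(3,2) p3@(1,3) -> at (0,2): 0 [-], cum=0
Step 2: p0@(3,3) p1@(1,2) p2@(2,2) p3@(0,3) -> at (0,2): 0 [-], cum=0
Step 3: p0@(2,3) p1@(0,2) p2@(1,2) p3@(0,2) -> at (0,2): 2 [p1,p3], cum=2
Step 4: p0@(1,3) p1@ESC p2@(0,2) p3@ESC -> at (0,2): 1 [p2], cum=3
Step 5: p0@(0,3) p1@ESC p2@ESC p3@ESC -> at (0,2): 0 [-], cum=3
Step 6: p0@(0,2) p1@ESC p2@ESC p3@ESC -> at (0,2): 1 [p0], cum=4
Step 7: p0@ESC p1@ESC p2@ESC p3@ESC -> at (0,2): 0 [-], cum=4
Total visits = 4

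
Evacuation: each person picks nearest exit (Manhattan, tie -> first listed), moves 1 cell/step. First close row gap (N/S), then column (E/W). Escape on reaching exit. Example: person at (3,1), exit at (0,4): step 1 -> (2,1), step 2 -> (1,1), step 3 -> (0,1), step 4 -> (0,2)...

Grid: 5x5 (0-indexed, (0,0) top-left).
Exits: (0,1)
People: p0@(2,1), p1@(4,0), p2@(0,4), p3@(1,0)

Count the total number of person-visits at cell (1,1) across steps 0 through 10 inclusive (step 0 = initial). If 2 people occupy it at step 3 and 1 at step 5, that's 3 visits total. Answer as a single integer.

Answer: 1

Derivation:
Step 0: p0@(2,1) p1@(4,0) p2@(0,4) p3@(1,0) -> at (1,1): 0 [-], cum=0
Step 1: p0@(1,1) p1@(3,0) p2@(0,3) p3@(0,0) -> at (1,1): 1 [p0], cum=1
Step 2: p0@ESC p1@(2,0) p2@(0,2) p3@ESC -> at (1,1): 0 [-], cum=1
Step 3: p0@ESC p1@(1,0) p2@ESC p3@ESC -> at (1,1): 0 [-], cum=1
Step 4: p0@ESC p1@(0,0) p2@ESC p3@ESC -> at (1,1): 0 [-], cum=1
Step 5: p0@ESC p1@ESC p2@ESC p3@ESC -> at (1,1): 0 [-], cum=1
Total visits = 1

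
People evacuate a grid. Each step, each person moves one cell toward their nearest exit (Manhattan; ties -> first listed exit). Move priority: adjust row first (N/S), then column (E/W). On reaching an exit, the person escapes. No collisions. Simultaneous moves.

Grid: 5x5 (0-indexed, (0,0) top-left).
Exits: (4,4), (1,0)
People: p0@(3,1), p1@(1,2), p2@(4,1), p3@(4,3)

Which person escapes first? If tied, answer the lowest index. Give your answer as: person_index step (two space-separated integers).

Answer: 3 1

Derivation:
Step 1: p0:(3,1)->(2,1) | p1:(1,2)->(1,1) | p2:(4,1)->(4,2) | p3:(4,3)->(4,4)->EXIT
Step 2: p0:(2,1)->(1,1) | p1:(1,1)->(1,0)->EXIT | p2:(4,2)->(4,3) | p3:escaped
Step 3: p0:(1,1)->(1,0)->EXIT | p1:escaped | p2:(4,3)->(4,4)->EXIT | p3:escaped
Exit steps: [3, 2, 3, 1]
First to escape: p3 at step 1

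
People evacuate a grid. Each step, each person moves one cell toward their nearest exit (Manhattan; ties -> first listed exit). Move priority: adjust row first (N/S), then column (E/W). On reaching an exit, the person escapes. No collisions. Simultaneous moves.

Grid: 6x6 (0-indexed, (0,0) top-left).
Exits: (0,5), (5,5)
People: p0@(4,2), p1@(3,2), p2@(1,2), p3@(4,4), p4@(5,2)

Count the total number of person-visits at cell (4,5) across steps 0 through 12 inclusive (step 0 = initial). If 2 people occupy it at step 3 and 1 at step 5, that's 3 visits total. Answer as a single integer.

Answer: 0

Derivation:
Step 0: p0@(4,2) p1@(3,2) p2@(1,2) p3@(4,4) p4@(5,2) -> at (4,5): 0 [-], cum=0
Step 1: p0@(5,2) p1@(4,2) p2@(0,2) p3@(5,4) p4@(5,3) -> at (4,5): 0 [-], cum=0
Step 2: p0@(5,3) p1@(5,2) p2@(0,3) p3@ESC p4@(5,4) -> at (4,5): 0 [-], cum=0
Step 3: p0@(5,4) p1@(5,3) p2@(0,4) p3@ESC p4@ESC -> at (4,5): 0 [-], cum=0
Step 4: p0@ESC p1@(5,4) p2@ESC p3@ESC p4@ESC -> at (4,5): 0 [-], cum=0
Step 5: p0@ESC p1@ESC p2@ESC p3@ESC p4@ESC -> at (4,5): 0 [-], cum=0
Total visits = 0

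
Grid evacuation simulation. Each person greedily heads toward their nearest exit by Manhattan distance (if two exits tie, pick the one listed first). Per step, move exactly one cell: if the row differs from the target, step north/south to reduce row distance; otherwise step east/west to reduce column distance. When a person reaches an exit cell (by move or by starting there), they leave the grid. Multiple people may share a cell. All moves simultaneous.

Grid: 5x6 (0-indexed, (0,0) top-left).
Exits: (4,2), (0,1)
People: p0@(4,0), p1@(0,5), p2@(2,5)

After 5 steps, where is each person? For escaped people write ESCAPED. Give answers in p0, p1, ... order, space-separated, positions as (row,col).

Step 1: p0:(4,0)->(4,1) | p1:(0,5)->(0,4) | p2:(2,5)->(3,5)
Step 2: p0:(4,1)->(4,2)->EXIT | p1:(0,4)->(0,3) | p2:(3,5)->(4,5)
Step 3: p0:escaped | p1:(0,3)->(0,2) | p2:(4,5)->(4,4)
Step 4: p0:escaped | p1:(0,2)->(0,1)->EXIT | p2:(4,4)->(4,3)
Step 5: p0:escaped | p1:escaped | p2:(4,3)->(4,2)->EXIT

ESCAPED ESCAPED ESCAPED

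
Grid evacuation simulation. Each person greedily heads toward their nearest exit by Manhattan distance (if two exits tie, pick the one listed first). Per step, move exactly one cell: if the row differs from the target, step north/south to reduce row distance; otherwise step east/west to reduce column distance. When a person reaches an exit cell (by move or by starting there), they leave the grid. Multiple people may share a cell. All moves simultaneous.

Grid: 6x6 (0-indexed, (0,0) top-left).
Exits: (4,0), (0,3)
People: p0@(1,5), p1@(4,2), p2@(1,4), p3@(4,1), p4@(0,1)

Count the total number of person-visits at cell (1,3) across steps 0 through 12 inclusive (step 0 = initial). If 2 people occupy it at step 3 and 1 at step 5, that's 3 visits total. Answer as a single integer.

Answer: 0

Derivation:
Step 0: p0@(1,5) p1@(4,2) p2@(1,4) p3@(4,1) p4@(0,1) -> at (1,3): 0 [-], cum=0
Step 1: p0@(0,5) p1@(4,1) p2@(0,4) p3@ESC p4@(0,2) -> at (1,3): 0 [-], cum=0
Step 2: p0@(0,4) p1@ESC p2@ESC p3@ESC p4@ESC -> at (1,3): 0 [-], cum=0
Step 3: p0@ESC p1@ESC p2@ESC p3@ESC p4@ESC -> at (1,3): 0 [-], cum=0
Total visits = 0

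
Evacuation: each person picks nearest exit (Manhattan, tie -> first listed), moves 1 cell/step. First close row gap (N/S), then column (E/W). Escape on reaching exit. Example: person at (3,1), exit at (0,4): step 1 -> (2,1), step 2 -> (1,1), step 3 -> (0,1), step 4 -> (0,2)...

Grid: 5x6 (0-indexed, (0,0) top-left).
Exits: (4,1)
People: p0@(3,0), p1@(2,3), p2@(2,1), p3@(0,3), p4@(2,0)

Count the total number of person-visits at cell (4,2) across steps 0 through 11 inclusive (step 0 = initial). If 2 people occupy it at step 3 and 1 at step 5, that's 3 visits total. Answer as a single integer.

Step 0: p0@(3,0) p1@(2,3) p2@(2,1) p3@(0,3) p4@(2,0) -> at (4,2): 0 [-], cum=0
Step 1: p0@(4,0) p1@(3,3) p2@(3,1) p3@(1,3) p4@(3,0) -> at (4,2): 0 [-], cum=0
Step 2: p0@ESC p1@(4,3) p2@ESC p3@(2,3) p4@(4,0) -> at (4,2): 0 [-], cum=0
Step 3: p0@ESC p1@(4,2) p2@ESC p3@(3,3) p4@ESC -> at (4,2): 1 [p1], cum=1
Step 4: p0@ESC p1@ESC p2@ESC p3@(4,3) p4@ESC -> at (4,2): 0 [-], cum=1
Step 5: p0@ESC p1@ESC p2@ESC p3@(4,2) p4@ESC -> at (4,2): 1 [p3], cum=2
Step 6: p0@ESC p1@ESC p2@ESC p3@ESC p4@ESC -> at (4,2): 0 [-], cum=2
Total visits = 2

Answer: 2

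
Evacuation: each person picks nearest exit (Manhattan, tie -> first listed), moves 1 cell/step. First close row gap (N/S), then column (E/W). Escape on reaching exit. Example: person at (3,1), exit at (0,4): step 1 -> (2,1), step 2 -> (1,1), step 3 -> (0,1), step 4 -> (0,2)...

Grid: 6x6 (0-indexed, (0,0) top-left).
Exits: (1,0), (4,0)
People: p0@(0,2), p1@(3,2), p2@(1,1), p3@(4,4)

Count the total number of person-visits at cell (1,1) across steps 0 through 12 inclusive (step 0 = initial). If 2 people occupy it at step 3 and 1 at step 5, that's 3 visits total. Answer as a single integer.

Answer: 2

Derivation:
Step 0: p0@(0,2) p1@(3,2) p2@(1,1) p3@(4,4) -> at (1,1): 1 [p2], cum=1
Step 1: p0@(1,2) p1@(4,2) p2@ESC p3@(4,3) -> at (1,1): 0 [-], cum=1
Step 2: p0@(1,1) p1@(4,1) p2@ESC p3@(4,2) -> at (1,1): 1 [p0], cum=2
Step 3: p0@ESC p1@ESC p2@ESC p3@(4,1) -> at (1,1): 0 [-], cum=2
Step 4: p0@ESC p1@ESC p2@ESC p3@ESC -> at (1,1): 0 [-], cum=2
Total visits = 2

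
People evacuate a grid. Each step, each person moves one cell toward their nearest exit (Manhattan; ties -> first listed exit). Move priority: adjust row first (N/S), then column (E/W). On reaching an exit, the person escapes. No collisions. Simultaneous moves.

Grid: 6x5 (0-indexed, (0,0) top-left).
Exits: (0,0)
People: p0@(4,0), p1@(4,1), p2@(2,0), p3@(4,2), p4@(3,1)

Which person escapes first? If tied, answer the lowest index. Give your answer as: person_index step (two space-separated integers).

Answer: 2 2

Derivation:
Step 1: p0:(4,0)->(3,0) | p1:(4,1)->(3,1) | p2:(2,0)->(1,0) | p3:(4,2)->(3,2) | p4:(3,1)->(2,1)
Step 2: p0:(3,0)->(2,0) | p1:(3,1)->(2,1) | p2:(1,0)->(0,0)->EXIT | p3:(3,2)->(2,2) | p4:(2,1)->(1,1)
Step 3: p0:(2,0)->(1,0) | p1:(2,1)->(1,1) | p2:escaped | p3:(2,2)->(1,2) | p4:(1,1)->(0,1)
Step 4: p0:(1,0)->(0,0)->EXIT | p1:(1,1)->(0,1) | p2:escaped | p3:(1,2)->(0,2) | p4:(0,1)->(0,0)->EXIT
Step 5: p0:escaped | p1:(0,1)->(0,0)->EXIT | p2:escaped | p3:(0,2)->(0,1) | p4:escaped
Step 6: p0:escaped | p1:escaped | p2:escaped | p3:(0,1)->(0,0)->EXIT | p4:escaped
Exit steps: [4, 5, 2, 6, 4]
First to escape: p2 at step 2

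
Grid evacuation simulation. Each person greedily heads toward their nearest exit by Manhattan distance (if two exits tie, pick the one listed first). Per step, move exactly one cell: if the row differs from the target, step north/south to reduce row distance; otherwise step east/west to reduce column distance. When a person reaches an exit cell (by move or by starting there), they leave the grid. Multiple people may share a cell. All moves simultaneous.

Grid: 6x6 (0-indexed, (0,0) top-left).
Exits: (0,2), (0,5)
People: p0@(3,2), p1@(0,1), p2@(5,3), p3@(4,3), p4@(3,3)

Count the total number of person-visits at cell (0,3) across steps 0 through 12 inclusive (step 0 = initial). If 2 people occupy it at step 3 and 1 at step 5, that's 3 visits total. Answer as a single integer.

Step 0: p0@(3,2) p1@(0,1) p2@(5,3) p3@(4,3) p4@(3,3) -> at (0,3): 0 [-], cum=0
Step 1: p0@(2,2) p1@ESC p2@(4,3) p3@(3,3) p4@(2,3) -> at (0,3): 0 [-], cum=0
Step 2: p0@(1,2) p1@ESC p2@(3,3) p3@(2,3) p4@(1,3) -> at (0,3): 0 [-], cum=0
Step 3: p0@ESC p1@ESC p2@(2,3) p3@(1,3) p4@(0,3) -> at (0,3): 1 [p4], cum=1
Step 4: p0@ESC p1@ESC p2@(1,3) p3@(0,3) p4@ESC -> at (0,3): 1 [p3], cum=2
Step 5: p0@ESC p1@ESC p2@(0,3) p3@ESC p4@ESC -> at (0,3): 1 [p2], cum=3
Step 6: p0@ESC p1@ESC p2@ESC p3@ESC p4@ESC -> at (0,3): 0 [-], cum=3
Total visits = 3

Answer: 3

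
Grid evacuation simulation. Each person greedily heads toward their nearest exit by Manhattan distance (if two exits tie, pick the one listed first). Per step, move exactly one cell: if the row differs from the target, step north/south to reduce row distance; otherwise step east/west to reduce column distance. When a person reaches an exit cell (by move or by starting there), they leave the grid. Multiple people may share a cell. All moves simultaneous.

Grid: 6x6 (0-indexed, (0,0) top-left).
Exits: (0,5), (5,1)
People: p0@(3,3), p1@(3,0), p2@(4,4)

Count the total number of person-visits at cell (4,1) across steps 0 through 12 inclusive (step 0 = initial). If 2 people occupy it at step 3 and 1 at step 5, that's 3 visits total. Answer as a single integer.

Answer: 0

Derivation:
Step 0: p0@(3,3) p1@(3,0) p2@(4,4) -> at (4,1): 0 [-], cum=0
Step 1: p0@(4,3) p1@(4,0) p2@(5,4) -> at (4,1): 0 [-], cum=0
Step 2: p0@(5,3) p1@(5,0) p2@(5,3) -> at (4,1): 0 [-], cum=0
Step 3: p0@(5,2) p1@ESC p2@(5,2) -> at (4,1): 0 [-], cum=0
Step 4: p0@ESC p1@ESC p2@ESC -> at (4,1): 0 [-], cum=0
Total visits = 0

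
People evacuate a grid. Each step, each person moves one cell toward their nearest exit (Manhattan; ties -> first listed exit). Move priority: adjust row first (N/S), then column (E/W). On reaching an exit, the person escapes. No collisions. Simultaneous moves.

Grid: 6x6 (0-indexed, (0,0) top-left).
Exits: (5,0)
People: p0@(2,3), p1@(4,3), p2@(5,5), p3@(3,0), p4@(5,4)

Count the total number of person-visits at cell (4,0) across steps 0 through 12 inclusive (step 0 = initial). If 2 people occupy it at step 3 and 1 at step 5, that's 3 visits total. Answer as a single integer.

Step 0: p0@(2,3) p1@(4,3) p2@(5,5) p3@(3,0) p4@(5,4) -> at (4,0): 0 [-], cum=0
Step 1: p0@(3,3) p1@(5,3) p2@(5,4) p3@(4,0) p4@(5,3) -> at (4,0): 1 [p3], cum=1
Step 2: p0@(4,3) p1@(5,2) p2@(5,3) p3@ESC p4@(5,2) -> at (4,0): 0 [-], cum=1
Step 3: p0@(5,3) p1@(5,1) p2@(5,2) p3@ESC p4@(5,1) -> at (4,0): 0 [-], cum=1
Step 4: p0@(5,2) p1@ESC p2@(5,1) p3@ESC p4@ESC -> at (4,0): 0 [-], cum=1
Step 5: p0@(5,1) p1@ESC p2@ESC p3@ESC p4@ESC -> at (4,0): 0 [-], cum=1
Step 6: p0@ESC p1@ESC p2@ESC p3@ESC p4@ESC -> at (4,0): 0 [-], cum=1
Total visits = 1

Answer: 1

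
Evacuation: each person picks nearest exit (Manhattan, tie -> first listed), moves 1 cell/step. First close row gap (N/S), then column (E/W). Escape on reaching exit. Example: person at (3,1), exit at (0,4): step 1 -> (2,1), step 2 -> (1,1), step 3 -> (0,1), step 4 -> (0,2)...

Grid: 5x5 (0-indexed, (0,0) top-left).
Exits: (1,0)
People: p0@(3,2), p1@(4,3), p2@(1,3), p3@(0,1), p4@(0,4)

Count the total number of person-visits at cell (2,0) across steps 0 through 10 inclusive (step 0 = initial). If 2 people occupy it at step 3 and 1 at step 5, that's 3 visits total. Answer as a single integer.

Step 0: p0@(3,2) p1@(4,3) p2@(1,3) p3@(0,1) p4@(0,4) -> at (2,0): 0 [-], cum=0
Step 1: p0@(2,2) p1@(3,3) p2@(1,2) p3@(1,1) p4@(1,4) -> at (2,0): 0 [-], cum=0
Step 2: p0@(1,2) p1@(2,3) p2@(1,1) p3@ESC p4@(1,3) -> at (2,0): 0 [-], cum=0
Step 3: p0@(1,1) p1@(1,3) p2@ESC p3@ESC p4@(1,2) -> at (2,0): 0 [-], cum=0
Step 4: p0@ESC p1@(1,2) p2@ESC p3@ESC p4@(1,1) -> at (2,0): 0 [-], cum=0
Step 5: p0@ESC p1@(1,1) p2@ESC p3@ESC p4@ESC -> at (2,0): 0 [-], cum=0
Step 6: p0@ESC p1@ESC p2@ESC p3@ESC p4@ESC -> at (2,0): 0 [-], cum=0
Total visits = 0

Answer: 0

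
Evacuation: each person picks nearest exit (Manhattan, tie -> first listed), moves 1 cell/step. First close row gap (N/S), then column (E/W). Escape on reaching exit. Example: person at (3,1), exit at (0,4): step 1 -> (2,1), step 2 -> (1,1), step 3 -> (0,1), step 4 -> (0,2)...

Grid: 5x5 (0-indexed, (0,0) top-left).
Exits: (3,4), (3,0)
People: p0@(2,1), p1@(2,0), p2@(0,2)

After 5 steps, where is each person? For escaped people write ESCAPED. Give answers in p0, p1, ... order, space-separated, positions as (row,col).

Step 1: p0:(2,1)->(3,1) | p1:(2,0)->(3,0)->EXIT | p2:(0,2)->(1,2)
Step 2: p0:(3,1)->(3,0)->EXIT | p1:escaped | p2:(1,2)->(2,2)
Step 3: p0:escaped | p1:escaped | p2:(2,2)->(3,2)
Step 4: p0:escaped | p1:escaped | p2:(3,2)->(3,3)
Step 5: p0:escaped | p1:escaped | p2:(3,3)->(3,4)->EXIT

ESCAPED ESCAPED ESCAPED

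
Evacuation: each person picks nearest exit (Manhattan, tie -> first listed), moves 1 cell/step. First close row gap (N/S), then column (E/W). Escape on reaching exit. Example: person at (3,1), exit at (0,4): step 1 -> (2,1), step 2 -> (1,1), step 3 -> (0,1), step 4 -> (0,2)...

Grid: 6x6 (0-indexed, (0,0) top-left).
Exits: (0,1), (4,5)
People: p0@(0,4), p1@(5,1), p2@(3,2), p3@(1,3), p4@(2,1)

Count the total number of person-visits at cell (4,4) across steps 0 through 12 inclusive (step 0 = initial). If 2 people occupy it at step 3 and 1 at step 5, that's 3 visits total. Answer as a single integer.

Answer: 0

Derivation:
Step 0: p0@(0,4) p1@(5,1) p2@(3,2) p3@(1,3) p4@(2,1) -> at (4,4): 0 [-], cum=0
Step 1: p0@(0,3) p1@(4,1) p2@(2,2) p3@(0,3) p4@(1,1) -> at (4,4): 0 [-], cum=0
Step 2: p0@(0,2) p1@(3,1) p2@(1,2) p3@(0,2) p4@ESC -> at (4,4): 0 [-], cum=0
Step 3: p0@ESC p1@(2,1) p2@(0,2) p3@ESC p4@ESC -> at (4,4): 0 [-], cum=0
Step 4: p0@ESC p1@(1,1) p2@ESC p3@ESC p4@ESC -> at (4,4): 0 [-], cum=0
Step 5: p0@ESC p1@ESC p2@ESC p3@ESC p4@ESC -> at (4,4): 0 [-], cum=0
Total visits = 0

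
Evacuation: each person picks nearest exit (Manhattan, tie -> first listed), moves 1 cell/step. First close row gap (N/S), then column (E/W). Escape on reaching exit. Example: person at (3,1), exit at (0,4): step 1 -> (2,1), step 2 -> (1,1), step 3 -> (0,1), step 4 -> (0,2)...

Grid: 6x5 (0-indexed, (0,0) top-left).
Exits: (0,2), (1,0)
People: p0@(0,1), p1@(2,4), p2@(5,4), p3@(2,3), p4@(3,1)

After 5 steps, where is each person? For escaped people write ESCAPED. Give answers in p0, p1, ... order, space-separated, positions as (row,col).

Step 1: p0:(0,1)->(0,2)->EXIT | p1:(2,4)->(1,4) | p2:(5,4)->(4,4) | p3:(2,3)->(1,3) | p4:(3,1)->(2,1)
Step 2: p0:escaped | p1:(1,4)->(0,4) | p2:(4,4)->(3,4) | p3:(1,3)->(0,3) | p4:(2,1)->(1,1)
Step 3: p0:escaped | p1:(0,4)->(0,3) | p2:(3,4)->(2,4) | p3:(0,3)->(0,2)->EXIT | p4:(1,1)->(1,0)->EXIT
Step 4: p0:escaped | p1:(0,3)->(0,2)->EXIT | p2:(2,4)->(1,4) | p3:escaped | p4:escaped
Step 5: p0:escaped | p1:escaped | p2:(1,4)->(0,4) | p3:escaped | p4:escaped

ESCAPED ESCAPED (0,4) ESCAPED ESCAPED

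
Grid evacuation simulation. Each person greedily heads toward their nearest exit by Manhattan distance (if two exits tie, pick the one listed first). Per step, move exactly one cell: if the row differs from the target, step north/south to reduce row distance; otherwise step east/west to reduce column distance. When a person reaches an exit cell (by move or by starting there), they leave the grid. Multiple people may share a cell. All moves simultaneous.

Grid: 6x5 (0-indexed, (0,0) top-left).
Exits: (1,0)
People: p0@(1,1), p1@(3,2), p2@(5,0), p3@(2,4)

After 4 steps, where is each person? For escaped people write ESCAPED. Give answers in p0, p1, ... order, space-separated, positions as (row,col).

Step 1: p0:(1,1)->(1,0)->EXIT | p1:(3,2)->(2,2) | p2:(5,0)->(4,0) | p3:(2,4)->(1,4)
Step 2: p0:escaped | p1:(2,2)->(1,2) | p2:(4,0)->(3,0) | p3:(1,4)->(1,3)
Step 3: p0:escaped | p1:(1,2)->(1,1) | p2:(3,0)->(2,0) | p3:(1,3)->(1,2)
Step 4: p0:escaped | p1:(1,1)->(1,0)->EXIT | p2:(2,0)->(1,0)->EXIT | p3:(1,2)->(1,1)

ESCAPED ESCAPED ESCAPED (1,1)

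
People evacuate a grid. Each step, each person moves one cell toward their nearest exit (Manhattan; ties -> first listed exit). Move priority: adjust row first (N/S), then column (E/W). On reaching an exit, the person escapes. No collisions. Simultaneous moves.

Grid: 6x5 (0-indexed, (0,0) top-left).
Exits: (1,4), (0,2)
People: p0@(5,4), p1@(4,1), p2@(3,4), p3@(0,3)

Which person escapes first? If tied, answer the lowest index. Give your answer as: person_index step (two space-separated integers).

Step 1: p0:(5,4)->(4,4) | p1:(4,1)->(3,1) | p2:(3,4)->(2,4) | p3:(0,3)->(0,2)->EXIT
Step 2: p0:(4,4)->(3,4) | p1:(3,1)->(2,1) | p2:(2,4)->(1,4)->EXIT | p3:escaped
Step 3: p0:(3,4)->(2,4) | p1:(2,1)->(1,1) | p2:escaped | p3:escaped
Step 4: p0:(2,4)->(1,4)->EXIT | p1:(1,1)->(0,1) | p2:escaped | p3:escaped
Step 5: p0:escaped | p1:(0,1)->(0,2)->EXIT | p2:escaped | p3:escaped
Exit steps: [4, 5, 2, 1]
First to escape: p3 at step 1

Answer: 3 1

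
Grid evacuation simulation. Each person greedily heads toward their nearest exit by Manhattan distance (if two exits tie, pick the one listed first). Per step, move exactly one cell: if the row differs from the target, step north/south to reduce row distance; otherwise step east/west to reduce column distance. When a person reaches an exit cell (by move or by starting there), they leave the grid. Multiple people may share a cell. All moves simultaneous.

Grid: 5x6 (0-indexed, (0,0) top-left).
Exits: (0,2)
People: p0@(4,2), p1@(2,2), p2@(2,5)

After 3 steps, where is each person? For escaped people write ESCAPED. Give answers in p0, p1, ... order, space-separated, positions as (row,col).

Step 1: p0:(4,2)->(3,2) | p1:(2,2)->(1,2) | p2:(2,5)->(1,5)
Step 2: p0:(3,2)->(2,2) | p1:(1,2)->(0,2)->EXIT | p2:(1,5)->(0,5)
Step 3: p0:(2,2)->(1,2) | p1:escaped | p2:(0,5)->(0,4)

(1,2) ESCAPED (0,4)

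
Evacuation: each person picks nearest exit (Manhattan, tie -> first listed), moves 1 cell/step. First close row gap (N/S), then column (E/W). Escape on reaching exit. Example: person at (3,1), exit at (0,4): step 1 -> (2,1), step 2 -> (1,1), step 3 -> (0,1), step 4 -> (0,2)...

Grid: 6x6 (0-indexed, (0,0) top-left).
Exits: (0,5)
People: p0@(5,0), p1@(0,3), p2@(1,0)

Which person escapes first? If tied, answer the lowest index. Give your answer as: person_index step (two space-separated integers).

Step 1: p0:(5,0)->(4,0) | p1:(0,3)->(0,4) | p2:(1,0)->(0,0)
Step 2: p0:(4,0)->(3,0) | p1:(0,4)->(0,5)->EXIT | p2:(0,0)->(0,1)
Step 3: p0:(3,0)->(2,0) | p1:escaped | p2:(0,1)->(0,2)
Step 4: p0:(2,0)->(1,0) | p1:escaped | p2:(0,2)->(0,3)
Step 5: p0:(1,0)->(0,0) | p1:escaped | p2:(0,3)->(0,4)
Step 6: p0:(0,0)->(0,1) | p1:escaped | p2:(0,4)->(0,5)->EXIT
Step 7: p0:(0,1)->(0,2) | p1:escaped | p2:escaped
Step 8: p0:(0,2)->(0,3) | p1:escaped | p2:escaped
Step 9: p0:(0,3)->(0,4) | p1:escaped | p2:escaped
Step 10: p0:(0,4)->(0,5)->EXIT | p1:escaped | p2:escaped
Exit steps: [10, 2, 6]
First to escape: p1 at step 2

Answer: 1 2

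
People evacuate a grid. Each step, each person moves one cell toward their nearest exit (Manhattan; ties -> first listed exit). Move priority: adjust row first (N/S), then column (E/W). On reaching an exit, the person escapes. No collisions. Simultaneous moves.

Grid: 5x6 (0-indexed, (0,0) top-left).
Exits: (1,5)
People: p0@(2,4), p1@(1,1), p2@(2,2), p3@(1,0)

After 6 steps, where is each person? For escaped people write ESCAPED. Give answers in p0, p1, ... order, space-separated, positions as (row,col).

Step 1: p0:(2,4)->(1,4) | p1:(1,1)->(1,2) | p2:(2,2)->(1,2) | p3:(1,0)->(1,1)
Step 2: p0:(1,4)->(1,5)->EXIT | p1:(1,2)->(1,3) | p2:(1,2)->(1,3) | p3:(1,1)->(1,2)
Step 3: p0:escaped | p1:(1,3)->(1,4) | p2:(1,3)->(1,4) | p3:(1,2)->(1,3)
Step 4: p0:escaped | p1:(1,4)->(1,5)->EXIT | p2:(1,4)->(1,5)->EXIT | p3:(1,3)->(1,4)
Step 5: p0:escaped | p1:escaped | p2:escaped | p3:(1,4)->(1,5)->EXIT

ESCAPED ESCAPED ESCAPED ESCAPED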